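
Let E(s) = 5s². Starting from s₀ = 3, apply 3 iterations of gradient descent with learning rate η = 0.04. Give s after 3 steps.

E′(s) = 10s
Step 1: E′(3) = 30; s₁ = 3 − 0.04·30 = 1.8
Step 2: E′(1.8) = 18; s₂ = 1.8 − 0.04·18 = 1.08
Step 3: E′(1.08) = 10.8; s₃ = 1.08 − 0.04·10.8 = 0.648

0.648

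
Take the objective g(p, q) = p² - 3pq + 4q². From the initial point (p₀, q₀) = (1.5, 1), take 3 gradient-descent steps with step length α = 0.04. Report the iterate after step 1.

∇g = (2p - 3q, -3p + 8q)
Step 1: at (1.5, 1), ∇g = (0, 3.5) → (1.5, 1) − 0.04·(0, 3.5) = (1.5, 0.86)

(1.5, 0.86)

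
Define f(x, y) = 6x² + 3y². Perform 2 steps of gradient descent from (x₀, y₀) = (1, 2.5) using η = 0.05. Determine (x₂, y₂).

(0.16, 1.225)

∇f = (12x, 6y)
Step 1: at (1, 2.5), ∇f = (12, 15) → (1, 2.5) − 0.05·(12, 15) = (0.4, 1.75)
Step 2: at (0.4, 1.75), ∇f = (4.8, 10.5) → (0.4, 1.75) − 0.05·(4.8, 10.5) = (0.16, 1.225)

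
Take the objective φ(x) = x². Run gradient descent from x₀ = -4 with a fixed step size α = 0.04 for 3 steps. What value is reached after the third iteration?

φ′(x) = 2x
x₁ = -4 − 0.04·(-8) = -3.68
x₂ = -3.68 − 0.04·(-7.36) = -3.3856
x₃ = -3.3856 − 0.04·(-6.7712) = -3.114752

-3.114752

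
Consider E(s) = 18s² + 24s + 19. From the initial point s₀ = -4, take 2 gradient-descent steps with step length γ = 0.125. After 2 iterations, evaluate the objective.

30023.5

E′(s) = 36s + 24
s₁ = -4 − 0.125·(-120) = 11
s₂ = 11 − 0.125·420 = -41.5
E(-41.5) = 30023.5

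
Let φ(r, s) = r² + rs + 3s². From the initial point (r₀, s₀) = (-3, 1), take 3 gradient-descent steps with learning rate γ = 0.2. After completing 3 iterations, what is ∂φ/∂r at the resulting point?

-1.472

∇φ = (2r + s, r + 6s)
Step 1: at (-3, 1), ∇φ = (-5, 3) → (-3, 1) − 0.2·(-5, 3) = (-2, 0.4)
Step 2: at (-2, 0.4), ∇φ = (-3.6, 0.4) → (-2, 0.4) − 0.2·(-3.6, 0.4) = (-1.28, 0.32)
Step 3: at (-1.28, 0.32), ∇φ = (-2.24, 0.64) → (-1.28, 0.32) − 0.2·(-2.24, 0.64) = (-0.832, 0.192)
∂φ/∂r at (-0.832, 0.192) = -1.472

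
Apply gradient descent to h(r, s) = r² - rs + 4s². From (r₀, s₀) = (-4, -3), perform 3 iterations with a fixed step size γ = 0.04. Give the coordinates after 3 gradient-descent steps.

(-3.3632, -1.264)

∇h = (2r - s, -r + 8s)
(r₁, s₁) = (-4, -3) − 0.04·(-5, -20) = (-3.8, -2.2)
(r₂, s₂) = (-3.8, -2.2) − 0.04·(-5.4, -13.8) = (-3.584, -1.648)
(r₃, s₃) = (-3.584, -1.648) − 0.04·(-5.52, -9.6) = (-3.3632, -1.264)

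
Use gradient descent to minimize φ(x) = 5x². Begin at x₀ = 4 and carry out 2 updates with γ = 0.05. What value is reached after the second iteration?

φ′(x) = 10x
x₁ = 4 − 0.05·40 = 2
x₂ = 2 − 0.05·20 = 1

1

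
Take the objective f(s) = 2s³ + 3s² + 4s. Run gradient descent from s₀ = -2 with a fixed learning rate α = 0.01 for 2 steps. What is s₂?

-2.350336

f′(s) = 6s² + 6s + 4
s₁ = -2 − 0.01·16 = -2.16
s₂ = -2.16 − 0.01·19.0336 = -2.350336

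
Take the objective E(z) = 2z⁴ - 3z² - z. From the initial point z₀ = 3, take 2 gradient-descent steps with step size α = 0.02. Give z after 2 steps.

-0.89990656

E′(z) = 8z³ - 6z - 1
Step 1: E′(3) = 197; z₁ = 3 − 0.02·197 = -0.94
Step 2: E′(-0.94) = -2.004672; z₂ = -0.94 − 0.02·(-2.004672) = -0.89990656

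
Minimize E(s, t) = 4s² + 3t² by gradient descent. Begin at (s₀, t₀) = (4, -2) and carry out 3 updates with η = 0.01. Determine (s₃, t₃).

∇E = (8s, 6t)
Step 1: at (4, -2), ∇E = (32, -12) → (4, -2) − 0.01·(32, -12) = (3.68, -1.88)
Step 2: at (3.68, -1.88), ∇E = (29.44, -11.28) → (3.68, -1.88) − 0.01·(29.44, -11.28) = (3.3856, -1.7672)
Step 3: at (3.3856, -1.7672), ∇E = (27.0848, -10.6032) → (3.3856, -1.7672) − 0.01·(27.0848, -10.6032) = (3.114752, -1.661168)

(3.114752, -1.661168)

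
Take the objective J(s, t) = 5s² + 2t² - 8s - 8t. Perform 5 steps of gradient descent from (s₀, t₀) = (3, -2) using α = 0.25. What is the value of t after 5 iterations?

2

∇J = (10s - 8, 4t - 8)
(s₁, t₁) = (3, -2) − 0.25·(22, -16) = (-2.5, 2)
(s₂, t₂) = (-2.5, 2) − 0.25·(-33, 0) = (5.75, 2)
(s₃, t₃) = (5.75, 2) − 0.25·(49.5, 0) = (-6.625, 2)
(s₄, t₄) = (-6.625, 2) − 0.25·(-74.25, 0) = (11.9375, 2)
(s₅, t₅) = (11.9375, 2) − 0.25·(111.375, 0) = (-15.90625, 2)
t = 2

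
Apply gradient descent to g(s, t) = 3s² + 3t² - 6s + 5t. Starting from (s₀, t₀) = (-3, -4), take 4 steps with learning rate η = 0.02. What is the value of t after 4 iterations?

∇g = (6s - 6, 6t + 5)
(s₁, t₁) = (-3, -4) − 0.02·(-24, -19) = (-2.52, -3.62)
(s₂, t₂) = (-2.52, -3.62) − 0.02·(-21.12, -16.72) = (-2.0976, -3.2856)
(s₃, t₃) = (-2.0976, -3.2856) − 0.02·(-18.5856, -14.7136) = (-1.725888, -2.991328)
(s₄, t₄) = (-1.725888, -2.991328) − 0.02·(-16.355328, -12.947968) = (-1.39878144, -2.73236864)
t = -2.73236864

-2.73236864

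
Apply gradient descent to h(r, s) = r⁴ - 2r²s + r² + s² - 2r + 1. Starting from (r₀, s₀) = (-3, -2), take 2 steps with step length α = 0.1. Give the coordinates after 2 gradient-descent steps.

(-522.52, 24.36)

∇h = (4r³ - 4rs + 2r - 2, -2r² + 2s)
Step 1: at (-3, -2), ∇h = (-140, -22) → (-3, -2) − 0.1·(-140, -22) = (11, 0.2)
Step 2: at (11, 0.2), ∇h = (5335.2, -241.6) → (11, 0.2) − 0.1·(5335.2, -241.6) = (-522.52, 24.36)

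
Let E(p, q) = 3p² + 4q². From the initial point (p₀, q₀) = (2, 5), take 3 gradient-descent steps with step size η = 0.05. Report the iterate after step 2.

∇E = (6p, 8q)
(p₁, q₁) = (2, 5) − 0.05·(12, 40) = (1.4, 3)
(p₂, q₂) = (1.4, 3) − 0.05·(8.4, 24) = (0.98, 1.8)

(0.98, 1.8)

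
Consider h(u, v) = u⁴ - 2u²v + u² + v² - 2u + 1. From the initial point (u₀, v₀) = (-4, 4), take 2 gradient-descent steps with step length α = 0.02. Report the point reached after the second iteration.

(0.09273088, 4.300864)

∇h = (4u³ - 4uv + 2u - 2, -2u² + 2v)
Step 1: at (-4, 4), ∇h = (-202, -24) → (-4, 4) − 0.02·(-202, -24) = (0.04, 4.48)
Step 2: at (0.04, 4.48), ∇h = (-2.636544, 8.9568) → (0.04, 4.48) − 0.02·(-2.636544, 8.9568) = (0.09273088, 4.300864)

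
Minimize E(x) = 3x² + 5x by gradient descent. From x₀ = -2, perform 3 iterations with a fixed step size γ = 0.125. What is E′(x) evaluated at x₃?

E′(x) = 6x + 5
x₁ = -2 − 0.125·(-7) = -1.125
x₂ = -1.125 − 0.125·(-1.75) = -0.90625
x₃ = -0.90625 − 0.125·(-0.4375) = -0.8515625
E′(x) at (-0.8515625) = -0.109375

-0.109375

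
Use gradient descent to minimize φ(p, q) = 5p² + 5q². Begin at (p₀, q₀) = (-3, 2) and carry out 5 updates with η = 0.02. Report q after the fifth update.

0.65536

∇φ = (10p, 10q)
(p₁, q₁) = (-3, 2) − 0.02·(-30, 20) = (-2.4, 1.6)
(p₂, q₂) = (-2.4, 1.6) − 0.02·(-24, 16) = (-1.92, 1.28)
(p₃, q₃) = (-1.92, 1.28) − 0.02·(-19.2, 12.8) = (-1.536, 1.024)
(p₄, q₄) = (-1.536, 1.024) − 0.02·(-15.36, 10.24) = (-1.2288, 0.8192)
(p₅, q₅) = (-1.2288, 0.8192) − 0.02·(-12.288, 8.192) = (-0.98304, 0.65536)
q = 0.65536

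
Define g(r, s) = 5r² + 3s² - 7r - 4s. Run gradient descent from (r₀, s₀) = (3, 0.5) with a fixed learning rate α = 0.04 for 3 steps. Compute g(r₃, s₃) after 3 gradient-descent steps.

-2.533223805952

∇g = (10r - 7, 6s - 4)
(r₁, s₁) = (3, 0.5) − 0.04·(23, -1) = (2.08, 0.54)
(r₂, s₂) = (2.08, 0.54) − 0.04·(13.8, -0.76) = (1.528, 0.5704)
(r₃, s₃) = (1.528, 0.5704) − 0.04·(8.28, -0.5776) = (1.1968, 0.593504)
g(1.1968, 0.593504) = -2.533223805952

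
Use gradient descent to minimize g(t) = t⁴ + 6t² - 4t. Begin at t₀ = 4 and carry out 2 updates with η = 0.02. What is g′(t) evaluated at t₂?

-15.648

g′(t) = 4t³ + 12t - 4
Step 1: g′(4) = 300; t₁ = 4 − 0.02·300 = -2
Step 2: g′(-2) = -60; t₂ = -2 − 0.02·(-60) = -0.8
g′(t) at (-0.8) = -15.648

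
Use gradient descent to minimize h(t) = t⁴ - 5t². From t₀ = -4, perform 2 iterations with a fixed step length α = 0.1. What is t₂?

h′(t) = 4t³ - 10t
t₁ = -4 − 0.1·(-216) = 17.6
t₂ = 17.6 − 0.1·21631.104 = -2145.5104

-2145.5104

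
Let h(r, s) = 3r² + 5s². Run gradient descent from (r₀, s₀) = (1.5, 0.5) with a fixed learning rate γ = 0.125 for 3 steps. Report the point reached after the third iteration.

∇h = (6r, 10s)
(r₁, s₁) = (1.5, 0.5) − 0.125·(9, 5) = (0.375, -0.125)
(r₂, s₂) = (0.375, -0.125) − 0.125·(2.25, -1.25) = (0.09375, 0.03125)
(r₃, s₃) = (0.09375, 0.03125) − 0.125·(0.5625, 0.3125) = (0.0234375, -0.0078125)

(0.0234375, -0.0078125)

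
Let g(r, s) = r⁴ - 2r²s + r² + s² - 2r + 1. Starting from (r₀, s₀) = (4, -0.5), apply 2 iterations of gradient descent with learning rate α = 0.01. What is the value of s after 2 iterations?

-0.1328

∇g = (4r³ - 4rs + 2r - 2, -2r² + 2s)
Step 1: at (4, -0.5), ∇g = (270, -33) → (4, -0.5) − 0.01·(270, -33) = (1.3, -0.17)
Step 2: at (1.3, -0.17), ∇g = (10.272, -3.72) → (1.3, -0.17) − 0.01·(10.272, -3.72) = (1.19728, -0.1328)
s = -0.1328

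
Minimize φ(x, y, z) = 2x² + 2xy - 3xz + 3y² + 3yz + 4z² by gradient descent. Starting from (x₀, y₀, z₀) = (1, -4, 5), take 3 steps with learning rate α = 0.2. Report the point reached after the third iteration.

(3.624, -3.184, -0.624)

∇φ = (4x + 2y - 3z, 2x + 6y + 3z, -3x + 3y + 8z)
Step 1: at (1, -4, 5), ∇φ = (-19, -7, 25) → (1, -4, 5) − 0.2·(-19, -7, 25) = (4.8, -2.6, 0)
Step 2: at (4.8, -2.6, 0), ∇φ = (14, -6, -22.2) → (4.8, -2.6, 0) − 0.2·(14, -6, -22.2) = (2, -1.4, 4.44)
Step 3: at (2, -1.4, 4.44), ∇φ = (-8.12, 8.92, 25.32) → (2, -1.4, 4.44) − 0.2·(-8.12, 8.92, 25.32) = (3.624, -3.184, -0.624)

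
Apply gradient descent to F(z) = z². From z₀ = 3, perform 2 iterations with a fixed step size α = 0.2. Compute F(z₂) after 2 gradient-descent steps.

F′(z) = 2z
Step 1: F′(3) = 6; z₁ = 3 − 0.2·6 = 1.8
Step 2: F′(1.8) = 3.6; z₂ = 1.8 − 0.2·3.6 = 1.08
F(1.08) = 1.1664

1.1664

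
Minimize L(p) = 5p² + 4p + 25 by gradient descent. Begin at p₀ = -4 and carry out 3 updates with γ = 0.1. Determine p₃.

L′(p) = 10p + 4
Step 1: L′(-4) = -36; p₁ = -4 − 0.1·(-36) = -0.4
Step 2: L′(-0.4) = 0; p₂ = -0.4 − 0.1·0 = -0.4
Step 3: L′(-0.4) = 0; p₃ = -0.4 − 0.1·0 = -0.4

-0.4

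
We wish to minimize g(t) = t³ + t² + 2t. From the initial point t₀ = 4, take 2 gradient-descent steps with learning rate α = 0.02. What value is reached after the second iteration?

g′(t) = 3t² + 2t + 2
t₁ = 4 − 0.02·58 = 2.84
t₂ = 2.84 − 0.02·31.8768 = 2.202464

2.202464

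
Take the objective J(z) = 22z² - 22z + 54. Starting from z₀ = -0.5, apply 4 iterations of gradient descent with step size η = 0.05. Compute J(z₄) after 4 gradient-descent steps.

143.09597312

J′(z) = 44z - 22
Step 1: J′(-0.5) = -44; z₁ = -0.5 − 0.05·(-44) = 1.7
Step 2: J′(1.7) = 52.8; z₂ = 1.7 − 0.05·52.8 = -0.94
Step 3: J′(-0.94) = -63.36; z₃ = -0.94 − 0.05·(-63.36) = 2.228
Step 4: J′(2.228) = 76.032; z₄ = 2.228 − 0.05·76.032 = -1.5736
J(-1.5736) = 143.09597312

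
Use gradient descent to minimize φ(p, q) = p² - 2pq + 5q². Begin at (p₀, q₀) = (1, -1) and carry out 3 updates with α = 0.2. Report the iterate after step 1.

(0.2, 1.4)

∇φ = (2p - 2q, -2p + 10q)
Step 1: at (1, -1), ∇φ = (4, -12) → (1, -1) − 0.2·(4, -12) = (0.2, 1.4)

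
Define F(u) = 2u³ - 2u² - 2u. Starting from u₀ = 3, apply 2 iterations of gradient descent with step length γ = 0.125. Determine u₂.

F′(u) = 6u² - 4u - 2
Step 1: F′(3) = 40; u₁ = 3 − 0.125·40 = -2
Step 2: F′(-2) = 30; u₂ = -2 − 0.125·30 = -5.75

-5.75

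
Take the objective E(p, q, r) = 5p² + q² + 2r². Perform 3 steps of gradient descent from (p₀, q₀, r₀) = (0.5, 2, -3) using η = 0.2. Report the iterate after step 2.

∇E = (10p, 2q, 4r)
Step 1: at (0.5, 2, -3), ∇E = (5, 4, -12) → (0.5, 2, -3) − 0.2·(5, 4, -12) = (-0.5, 1.2, -0.6)
Step 2: at (-0.5, 1.2, -0.6), ∇E = (-5, 2.4, -2.4) → (-0.5, 1.2, -0.6) − 0.2·(-5, 2.4, -2.4) = (0.5, 0.72, -0.12)

(0.5, 0.72, -0.12)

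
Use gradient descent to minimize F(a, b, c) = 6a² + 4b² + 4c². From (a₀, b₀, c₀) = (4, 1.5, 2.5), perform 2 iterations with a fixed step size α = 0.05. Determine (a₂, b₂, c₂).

∇F = (12a, 8b, 8c)
(a₁, b₁, c₁) = (4, 1.5, 2.5) − 0.05·(48, 12, 20) = (1.6, 0.9, 1.5)
(a₂, b₂, c₂) = (1.6, 0.9, 1.5) − 0.05·(19.2, 7.2, 12) = (0.64, 0.54, 0.9)

(0.64, 0.54, 0.9)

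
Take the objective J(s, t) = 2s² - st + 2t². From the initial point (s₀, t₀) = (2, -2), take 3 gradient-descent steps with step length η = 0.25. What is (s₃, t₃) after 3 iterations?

(-0.03125, 0.03125)

∇J = (4s - t, -s + 4t)
(s₁, t₁) = (2, -2) − 0.25·(10, -10) = (-0.5, 0.5)
(s₂, t₂) = (-0.5, 0.5) − 0.25·(-2.5, 2.5) = (0.125, -0.125)
(s₃, t₃) = (0.125, -0.125) − 0.25·(0.625, -0.625) = (-0.03125, 0.03125)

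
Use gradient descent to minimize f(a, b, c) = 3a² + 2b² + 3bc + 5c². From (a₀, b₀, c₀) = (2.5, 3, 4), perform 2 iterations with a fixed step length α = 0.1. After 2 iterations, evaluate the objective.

∇f = (6a, 4b + 3c, 3b + 10c)
Step 1: at (2.5, 3, 4), ∇f = (15, 24, 49) → (2.5, 3, 4) − 0.1·(15, 24, 49) = (1, 0.6, -0.9)
Step 2: at (1, 0.6, -0.9), ∇f = (6, -0.3, -7.2) → (1, 0.6, -0.9) − 0.1·(6, -0.3, -7.2) = (0.4, 0.63, -0.18)
f(0.4, 0.63, -0.18) = 1.0956

1.0956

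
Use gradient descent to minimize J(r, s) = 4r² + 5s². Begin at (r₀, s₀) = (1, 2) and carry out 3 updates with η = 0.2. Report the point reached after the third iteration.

(-0.216, -2)

∇J = (8r, 10s)
Step 1: at (1, 2), ∇J = (8, 20) → (1, 2) − 0.2·(8, 20) = (-0.6, -2)
Step 2: at (-0.6, -2), ∇J = (-4.8, -20) → (-0.6, -2) − 0.2·(-4.8, -20) = (0.36, 2)
Step 3: at (0.36, 2), ∇J = (2.88, 20) → (0.36, 2) − 0.2·(2.88, 20) = (-0.216, -2)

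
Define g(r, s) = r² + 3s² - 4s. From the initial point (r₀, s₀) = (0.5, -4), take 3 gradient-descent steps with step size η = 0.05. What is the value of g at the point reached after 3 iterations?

∇g = (2r, 6s - 4)
Step 1: at (0.5, -4), ∇g = (1, -28) → (0.5, -4) − 0.05·(1, -28) = (0.45, -2.6)
Step 2: at (0.45, -2.6), ∇g = (0.9, -19.6) → (0.45, -2.6) − 0.05·(0.9, -19.6) = (0.405, -1.62)
Step 3: at (0.405, -1.62), ∇g = (0.81, -13.72) → (0.405, -1.62) − 0.05·(0.81, -13.72) = (0.3645, -0.934)
g(0.3645, -0.934) = 6.48592825

6.48592825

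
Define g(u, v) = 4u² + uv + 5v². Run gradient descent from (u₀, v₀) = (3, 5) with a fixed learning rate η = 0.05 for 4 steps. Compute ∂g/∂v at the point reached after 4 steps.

2.55848125

∇g = (8u + v, u + 10v)
Step 1: at (3, 5), ∇g = (29, 53) → (3, 5) − 0.05·(29, 53) = (1.55, 2.35)
Step 2: at (1.55, 2.35), ∇g = (14.75, 25.05) → (1.55, 2.35) − 0.05·(14.75, 25.05) = (0.8125, 1.0975)
Step 3: at (0.8125, 1.0975), ∇g = (7.5975, 11.7875) → (0.8125, 1.0975) − 0.05·(7.5975, 11.7875) = (0.432625, 0.508125)
Step 4: at (0.432625, 0.508125), ∇g = (3.969125, 5.513875) → (0.432625, 0.508125) − 0.05·(3.969125, 5.513875) = (0.23416875, 0.23243125)
∂g/∂v at (0.23416875, 0.23243125) = 2.55848125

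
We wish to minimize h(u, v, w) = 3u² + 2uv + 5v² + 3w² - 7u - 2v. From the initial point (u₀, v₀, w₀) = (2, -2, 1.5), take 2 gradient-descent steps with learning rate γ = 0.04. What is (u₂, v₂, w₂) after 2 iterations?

∇h = (6u + 2v - 7, 2u + 10v - 2, 6w)
Step 1: at (2, -2, 1.5), ∇h = (1, -18, 9) → (2, -2, 1.5) − 0.04·(1, -18, 9) = (1.96, -1.28, 1.14)
Step 2: at (1.96, -1.28, 1.14), ∇h = (2.2, -10.88, 6.84) → (1.96, -1.28, 1.14) − 0.04·(2.2, -10.88, 6.84) = (1.872, -0.8448, 0.8664)

(1.872, -0.8448, 0.8664)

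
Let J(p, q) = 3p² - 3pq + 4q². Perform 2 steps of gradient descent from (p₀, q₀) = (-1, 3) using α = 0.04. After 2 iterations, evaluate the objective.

6.62016

∇J = (6p - 3q, -3p + 8q)
Step 1: at (-1, 3), ∇J = (-15, 27) → (-1, 3) − 0.04·(-15, 27) = (-0.4, 1.92)
Step 2: at (-0.4, 1.92), ∇J = (-8.16, 16.56) → (-0.4, 1.92) − 0.04·(-8.16, 16.56) = (-0.0736, 1.2576)
J(-0.0736, 1.2576) = 6.62016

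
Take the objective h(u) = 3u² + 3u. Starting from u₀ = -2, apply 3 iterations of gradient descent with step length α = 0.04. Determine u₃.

h′(u) = 6u + 3
u₁ = -2 − 0.04·(-9) = -1.64
u₂ = -1.64 − 0.04·(-6.84) = -1.3664
u₃ = -1.3664 − 0.04·(-5.1984) = -1.158464

-1.158464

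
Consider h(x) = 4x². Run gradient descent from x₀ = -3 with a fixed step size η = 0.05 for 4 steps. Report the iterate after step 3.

-0.648

h′(x) = 8x
x₁ = -3 − 0.05·(-24) = -1.8
x₂ = -1.8 − 0.05·(-14.4) = -1.08
x₃ = -1.08 − 0.05·(-8.64) = -0.648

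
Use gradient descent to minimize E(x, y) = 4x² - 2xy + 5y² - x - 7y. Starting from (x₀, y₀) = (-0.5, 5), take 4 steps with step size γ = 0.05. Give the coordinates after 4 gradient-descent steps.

∇E = (8x - 2y - 1, -2x + 10y - 7)
Step 1: at (-0.5, 5), ∇E = (-15, 44) → (-0.5, 5) − 0.05·(-15, 44) = (0.25, 2.8)
Step 2: at (0.25, 2.8), ∇E = (-4.6, 20.5) → (0.25, 2.8) − 0.05·(-4.6, 20.5) = (0.48, 1.775)
Step 3: at (0.48, 1.775), ∇E = (-0.71, 9.79) → (0.48, 1.775) − 0.05·(-0.71, 9.79) = (0.5155, 1.2855)
Step 4: at (0.5155, 1.2855), ∇E = (0.553, 4.824) → (0.5155, 1.2855) − 0.05·(0.553, 4.824) = (0.48785, 1.0443)

(0.48785, 1.0443)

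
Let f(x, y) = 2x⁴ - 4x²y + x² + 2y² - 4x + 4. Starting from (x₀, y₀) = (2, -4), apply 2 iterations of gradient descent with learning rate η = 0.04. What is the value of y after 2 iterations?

∇f = (8x³ - 8xy + 2x - 4, -4x² + 4y)
(x₁, y₁) = (2, -4) − 0.04·(128, -32) = (-3.12, -2.72)
(x₂, y₂) = (-3.12, -2.72) − 0.04·(-321.101824, -49.8176) = (9.72407296, -0.727296)
y = -0.727296

-0.727296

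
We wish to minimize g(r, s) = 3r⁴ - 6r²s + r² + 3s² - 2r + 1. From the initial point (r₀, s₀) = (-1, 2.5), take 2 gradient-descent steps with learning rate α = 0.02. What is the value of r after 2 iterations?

-1.39818752

∇g = (12r³ - 12rs + 2r - 2, -6r² + 6s)
Step 1: at (-1, 2.5), ∇g = (14, 9) → (-1, 2.5) − 0.02·(14, 9) = (-1.28, 2.32)
Step 2: at (-1.28, 2.32), ∇g = (5.909376, 4.0896) → (-1.28, 2.32) − 0.02·(5.909376, 4.0896) = (-1.39818752, 2.238208)
r = -1.39818752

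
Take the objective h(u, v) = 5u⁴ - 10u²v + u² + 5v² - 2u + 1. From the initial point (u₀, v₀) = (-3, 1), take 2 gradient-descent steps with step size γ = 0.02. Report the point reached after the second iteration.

∇h = (20u³ - 20uv + 2u - 2, -10u² + 10v)
Step 1: at (-3, 1), ∇h = (-488, -80) → (-3, 1) − 0.02·(-488, -80) = (6.76, 2.6)
Step 2: at (6.76, 2.6), ∇h = (5838.31552, -430.976) → (6.76, 2.6) − 0.02·(5838.31552, -430.976) = (-110.0063104, 11.21952)

(-110.0063104, 11.21952)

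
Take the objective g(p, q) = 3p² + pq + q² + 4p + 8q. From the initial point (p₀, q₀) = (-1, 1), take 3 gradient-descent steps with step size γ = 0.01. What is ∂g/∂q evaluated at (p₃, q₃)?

8.500991

∇g = (6p + q + 4, p + 2q + 8)
Step 1: at (-1, 1), ∇g = (-1, 9) → (-1, 1) − 0.01·(-1, 9) = (-0.99, 0.91)
Step 2: at (-0.99, 0.91), ∇g = (-1.03, 8.83) → (-0.99, 0.91) − 0.01·(-1.03, 8.83) = (-0.9797, 0.8217)
Step 3: at (-0.9797, 0.8217), ∇g = (-1.0565, 8.6637) → (-0.9797, 0.8217) − 0.01·(-1.0565, 8.6637) = (-0.969135, 0.735063)
∂g/∂q at (-0.969135, 0.735063) = 8.500991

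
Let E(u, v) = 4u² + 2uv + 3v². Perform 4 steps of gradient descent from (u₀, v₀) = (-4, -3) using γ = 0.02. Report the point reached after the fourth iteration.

(-1.71332864, -1.41255168)

∇E = (8u + 2v, 2u + 6v)
Step 1: at (-4, -3), ∇E = (-38, -26) → (-4, -3) − 0.02·(-38, -26) = (-3.24, -2.48)
Step 2: at (-3.24, -2.48), ∇E = (-30.88, -21.36) → (-3.24, -2.48) − 0.02·(-30.88, -21.36) = (-2.6224, -2.0528)
Step 3: at (-2.6224, -2.0528), ∇E = (-25.0848, -17.5616) → (-2.6224, -2.0528) − 0.02·(-25.0848, -17.5616) = (-2.120704, -1.701568)
Step 4: at (-2.120704, -1.701568), ∇E = (-20.368768, -14.450816) → (-2.120704, -1.701568) − 0.02·(-20.368768, -14.450816) = (-1.71332864, -1.41255168)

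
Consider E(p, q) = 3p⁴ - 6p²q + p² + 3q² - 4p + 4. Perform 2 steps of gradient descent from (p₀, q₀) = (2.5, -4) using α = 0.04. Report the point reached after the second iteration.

∇E = (12p³ - 12pq + 2p - 4, -6p² + 6q)
Step 1: at (2.5, -4), ∇E = (308.5, -61.5) → (2.5, -4) − 0.04·(308.5, -61.5) = (-9.84, -1.54)
Step 2: at (-9.84, -1.54), ∇E = (-11638.690048, -590.1936) → (-9.84, -1.54) − 0.04·(-11638.690048, -590.1936) = (455.70760192, 22.067744)

(455.70760192, 22.067744)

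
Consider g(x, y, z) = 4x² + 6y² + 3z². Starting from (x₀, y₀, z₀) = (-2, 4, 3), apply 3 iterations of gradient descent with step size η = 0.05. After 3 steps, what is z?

∇g = (8x, 12y, 6z)
(x₁, y₁, z₁) = (-2, 4, 3) − 0.05·(-16, 48, 18) = (-1.2, 1.6, 2.1)
(x₂, y₂, z₂) = (-1.2, 1.6, 2.1) − 0.05·(-9.6, 19.2, 12.6) = (-0.72, 0.64, 1.47)
(x₃, y₃, z₃) = (-0.72, 0.64, 1.47) − 0.05·(-5.76, 7.68, 8.82) = (-0.432, 0.256, 1.029)
z = 1.029

1.029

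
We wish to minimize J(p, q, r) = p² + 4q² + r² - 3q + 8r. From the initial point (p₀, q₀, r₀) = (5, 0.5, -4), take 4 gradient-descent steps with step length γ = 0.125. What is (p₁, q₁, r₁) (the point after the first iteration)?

∇J = (2p, 8q - 3, 2r + 8)
(p₁, q₁, r₁) = (5, 0.5, -4) − 0.125·(10, 1, 0) = (3.75, 0.375, -4)

(3.75, 0.375, -4)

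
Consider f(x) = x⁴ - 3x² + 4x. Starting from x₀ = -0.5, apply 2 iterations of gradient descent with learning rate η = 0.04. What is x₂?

f′(x) = 4x³ - 6x + 4
Step 1: f′(-0.5) = 6.5; x₁ = -0.5 − 0.04·6.5 = -0.76
Step 2: f′(-0.76) = 6.804096; x₂ = -0.76 − 0.04·6.804096 = -1.03216384

-1.03216384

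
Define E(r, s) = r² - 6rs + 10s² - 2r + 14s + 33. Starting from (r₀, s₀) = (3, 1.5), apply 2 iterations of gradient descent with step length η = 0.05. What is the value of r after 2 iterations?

∇E = (2r - 6s - 2, -6r + 20s + 14)
Step 1: at (3, 1.5), ∇E = (-5, 26) → (3, 1.5) − 0.05·(-5, 26) = (3.25, 0.2)
Step 2: at (3.25, 0.2), ∇E = (3.3, -1.5) → (3.25, 0.2) − 0.05·(3.3, -1.5) = (3.085, 0.275)
r = 3.085

3.085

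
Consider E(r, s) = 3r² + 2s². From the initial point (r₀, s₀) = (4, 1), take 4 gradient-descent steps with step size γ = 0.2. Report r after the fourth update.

∇E = (6r, 4s)
(r₁, s₁) = (4, 1) − 0.2·(24, 4) = (-0.8, 0.2)
(r₂, s₂) = (-0.8, 0.2) − 0.2·(-4.8, 0.8) = (0.16, 0.04)
(r₃, s₃) = (0.16, 0.04) − 0.2·(0.96, 0.16) = (-0.032, 0.008)
(r₄, s₄) = (-0.032, 0.008) − 0.2·(-0.192, 0.032) = (0.0064, 0.0016)
r = 0.0064

0.0064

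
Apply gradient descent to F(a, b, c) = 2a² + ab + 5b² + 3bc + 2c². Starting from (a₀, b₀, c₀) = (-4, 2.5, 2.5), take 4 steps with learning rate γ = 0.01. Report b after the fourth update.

1.54009414

∇F = (4a + b, a + 10b + 3c, 3b + 4c)
Step 1: at (-4, 2.5, 2.5), ∇F = (-13.5, 28.5, 17.5) → (-4, 2.5, 2.5) − 0.01·(-13.5, 28.5, 17.5) = (-3.865, 2.215, 2.325)
Step 2: at (-3.865, 2.215, 2.325), ∇F = (-13.245, 25.26, 15.945) → (-3.865, 2.215, 2.325) − 0.01·(-13.245, 25.26, 15.945) = (-3.73255, 1.9624, 2.16555)
Step 3: at (-3.73255, 1.9624, 2.16555), ∇F = (-12.9678, 22.3881, 14.5494) → (-3.73255, 1.9624, 2.16555) − 0.01·(-12.9678, 22.3881, 14.5494) = (-3.602872, 1.738519, 2.020056)
Step 4: at (-3.602872, 1.738519, 2.020056), ∇F = (-12.672969, 19.842486, 13.295781) → (-3.602872, 1.738519, 2.020056) − 0.01·(-12.672969, 19.842486, 13.295781) = (-3.47614231, 1.54009414, 1.88709819)
b = 1.54009414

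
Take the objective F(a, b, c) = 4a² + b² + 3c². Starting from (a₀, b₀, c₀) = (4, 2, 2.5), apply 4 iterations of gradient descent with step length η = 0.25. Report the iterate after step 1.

∇F = (8a, 2b, 6c)
(a₁, b₁, c₁) = (4, 2, 2.5) − 0.25·(32, 4, 15) = (-4, 1, -1.25)

(-4, 1, -1.25)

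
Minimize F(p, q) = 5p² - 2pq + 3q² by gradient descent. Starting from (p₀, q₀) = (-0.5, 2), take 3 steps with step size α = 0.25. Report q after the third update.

∇F = (10p - 2q, -2p + 6q)
(p₁, q₁) = (-0.5, 2) − 0.25·(-9, 13) = (1.75, -1.25)
(p₂, q₂) = (1.75, -1.25) − 0.25·(20, -11) = (-3.25, 1.5)
(p₃, q₃) = (-3.25, 1.5) − 0.25·(-35.5, 15.5) = (5.625, -2.375)
q = -2.375

-2.375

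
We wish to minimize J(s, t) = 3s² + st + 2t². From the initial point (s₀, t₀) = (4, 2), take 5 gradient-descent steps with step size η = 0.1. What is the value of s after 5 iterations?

∇J = (6s + t, s + 4t)
(s₁, t₁) = (4, 2) − 0.1·(26, 12) = (1.4, 0.8)
(s₂, t₂) = (1.4, 0.8) − 0.1·(9.2, 4.6) = (0.48, 0.34)
(s₃, t₃) = (0.48, 0.34) − 0.1·(3.22, 1.84) = (0.158, 0.156)
(s₄, t₄) = (0.158, 0.156) − 0.1·(1.104, 0.782) = (0.0476, 0.0778)
(s₅, t₅) = (0.0476, 0.0778) − 0.1·(0.3634, 0.3588) = (0.01126, 0.04192)
s = 0.01126

0.01126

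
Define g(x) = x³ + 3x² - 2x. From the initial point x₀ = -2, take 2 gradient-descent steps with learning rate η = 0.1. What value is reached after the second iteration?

g′(x) = 3x² + 6x - 2
Step 1: g′(-2) = -2; x₁ = -2 − 0.1·(-2) = -1.8
Step 2: g′(-1.8) = -3.08; x₂ = -1.8 − 0.1·(-3.08) = -1.492

-1.492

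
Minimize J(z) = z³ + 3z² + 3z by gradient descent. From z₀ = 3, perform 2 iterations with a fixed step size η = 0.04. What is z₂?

J′(z) = 3z² + 6z + 3
z₁ = 3 − 0.04·48 = 1.08
z₂ = 1.08 − 0.04·12.9792 = 0.560832

0.560832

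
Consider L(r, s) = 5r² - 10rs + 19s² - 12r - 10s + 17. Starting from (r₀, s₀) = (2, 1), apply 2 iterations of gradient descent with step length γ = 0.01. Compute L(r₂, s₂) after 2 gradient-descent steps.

∇L = (10r - 10s - 12, -10r + 38s - 10)
Step 1: at (2, 1), ∇L = (-2, 8) → (2, 1) − 0.01·(-2, 8) = (2.02, 0.92)
Step 2: at (2.02, 0.92), ∇L = (-1, 4.76) → (2.02, 0.92) − 0.01·(-1, 4.76) = (2.03, 0.8724)
L(2.03, 0.8724) = 1.27133344

1.27133344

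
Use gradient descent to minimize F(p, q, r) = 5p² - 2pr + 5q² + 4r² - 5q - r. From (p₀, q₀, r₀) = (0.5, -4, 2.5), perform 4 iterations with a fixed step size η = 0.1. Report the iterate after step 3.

∇F = (10p - 2r, 10q - 5, -2p + 8r - 1)
(p₁, q₁, r₁) = (0.5, -4, 2.5) − 0.1·(0, -45, 18) = (0.5, 0.5, 0.7)
(p₂, q₂, r₂) = (0.5, 0.5, 0.7) − 0.1·(3.6, 0, 3.6) = (0.14, 0.5, 0.34)
(p₃, q₃, r₃) = (0.14, 0.5, 0.34) − 0.1·(0.72, 0, 1.44) = (0.068, 0.5, 0.196)

(0.068, 0.5, 0.196)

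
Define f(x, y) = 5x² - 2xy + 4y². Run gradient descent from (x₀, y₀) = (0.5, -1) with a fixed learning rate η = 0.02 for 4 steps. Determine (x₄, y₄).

∇f = (10x - 2y, -2x + 8y)
Step 1: at (0.5, -1), ∇f = (7, -9) → (0.5, -1) − 0.02·(7, -9) = (0.36, -0.82)
Step 2: at (0.36, -0.82), ∇f = (5.24, -7.28) → (0.36, -0.82) − 0.02·(5.24, -7.28) = (0.2552, -0.6744)
Step 3: at (0.2552, -0.6744), ∇f = (3.9008, -5.9056) → (0.2552, -0.6744) − 0.02·(3.9008, -5.9056) = (0.177184, -0.556288)
Step 4: at (0.177184, -0.556288), ∇f = (2.884416, -4.804672) → (0.177184, -0.556288) − 0.02·(2.884416, -4.804672) = (0.11949568, -0.46019456)

(0.11949568, -0.46019456)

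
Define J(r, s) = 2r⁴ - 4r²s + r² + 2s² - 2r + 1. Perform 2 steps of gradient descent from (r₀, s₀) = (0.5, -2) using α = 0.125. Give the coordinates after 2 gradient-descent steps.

(0.4375, -0.3125)

∇J = (8r³ - 8rs + 2r - 2, -4r² + 4s)
Step 1: at (0.5, -2), ∇J = (8, -9) → (0.5, -2) − 0.125·(8, -9) = (-0.5, -0.875)
Step 2: at (-0.5, -0.875), ∇J = (-7.5, -4.5) → (-0.5, -0.875) − 0.125·(-7.5, -4.5) = (0.4375, -0.3125)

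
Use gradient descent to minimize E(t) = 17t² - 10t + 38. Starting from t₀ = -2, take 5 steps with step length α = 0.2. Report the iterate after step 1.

13.6

E′(t) = 34t - 10
Step 1: E′(-2) = -78; t₁ = -2 − 0.2·(-78) = 13.6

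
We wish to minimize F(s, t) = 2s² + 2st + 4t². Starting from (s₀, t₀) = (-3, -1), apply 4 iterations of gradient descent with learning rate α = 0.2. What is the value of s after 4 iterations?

∇F = (4s + 2t, 2s + 8t)
Step 1: at (-3, -1), ∇F = (-14, -14) → (-3, -1) − 0.2·(-14, -14) = (-0.2, 1.8)
Step 2: at (-0.2, 1.8), ∇F = (2.8, 14) → (-0.2, 1.8) − 0.2·(2.8, 14) = (-0.76, -1)
Step 3: at (-0.76, -1), ∇F = (-5.04, -9.52) → (-0.76, -1) − 0.2·(-5.04, -9.52) = (0.248, 0.904)
Step 4: at (0.248, 0.904), ∇F = (2.8, 7.728) → (0.248, 0.904) − 0.2·(2.8, 7.728) = (-0.312, -0.6416)
s = -0.312

-0.312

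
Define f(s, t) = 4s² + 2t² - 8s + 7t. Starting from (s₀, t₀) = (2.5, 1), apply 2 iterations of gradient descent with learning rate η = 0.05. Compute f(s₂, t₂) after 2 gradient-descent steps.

∇f = (8s - 8, 4t + 7)
(s₁, t₁) = (2.5, 1) − 0.05·(12, 11) = (1.9, 0.45)
(s₂, t₂) = (1.9, 0.45) − 0.05·(7.2, 8.8) = (1.54, 0.01)
f(1.54, 0.01) = -2.7634

-2.7634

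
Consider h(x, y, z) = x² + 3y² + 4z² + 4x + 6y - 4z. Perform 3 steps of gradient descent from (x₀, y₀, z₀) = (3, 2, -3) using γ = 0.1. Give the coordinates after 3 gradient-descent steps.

(0.56, -0.808, 0.472)

∇h = (2x + 4, 6y + 6, 8z - 4)
(x₁, y₁, z₁) = (3, 2, -3) − 0.1·(10, 18, -28) = (2, 0.2, -0.2)
(x₂, y₂, z₂) = (2, 0.2, -0.2) − 0.1·(8, 7.2, -5.6) = (1.2, -0.52, 0.36)
(x₃, y₃, z₃) = (1.2, -0.52, 0.36) − 0.1·(6.4, 2.88, -1.12) = (0.56, -0.808, 0.472)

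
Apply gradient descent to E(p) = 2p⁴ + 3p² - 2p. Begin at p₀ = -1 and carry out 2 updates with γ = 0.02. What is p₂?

E′(p) = 8p³ + 6p - 2
p₁ = -1 − 0.02·(-16) = -0.68
p₂ = -0.68 − 0.02·(-8.595456) = -0.50809088

-0.50809088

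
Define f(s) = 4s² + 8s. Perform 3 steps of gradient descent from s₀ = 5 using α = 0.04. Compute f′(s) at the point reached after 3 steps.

15.092736

f′(s) = 8s + 8
s₁ = 5 − 0.04·48 = 3.08
s₂ = 3.08 − 0.04·32.64 = 1.7744
s₃ = 1.7744 − 0.04·22.1952 = 0.886592
f′(s) at (0.886592) = 15.092736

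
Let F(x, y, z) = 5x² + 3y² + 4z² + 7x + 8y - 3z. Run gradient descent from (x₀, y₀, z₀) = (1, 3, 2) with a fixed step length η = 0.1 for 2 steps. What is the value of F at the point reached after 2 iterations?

-6.8868

∇F = (10x + 7, 6y + 8, 8z - 3)
Step 1: at (1, 3, 2), ∇F = (17, 26, 13) → (1, 3, 2) − 0.1·(17, 26, 13) = (-0.7, 0.4, 0.7)
Step 2: at (-0.7, 0.4, 0.7), ∇F = (0, 10.4, 2.6) → (-0.7, 0.4, 0.7) − 0.1·(0, 10.4, 2.6) = (-0.7, -0.64, 0.44)
F(-0.7, -0.64, 0.44) = -6.8868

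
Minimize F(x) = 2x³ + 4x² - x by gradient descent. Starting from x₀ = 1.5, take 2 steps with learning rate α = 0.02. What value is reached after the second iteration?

F′(x) = 6x² + 8x - 1
x₁ = 1.5 − 0.02·24.5 = 1.01
x₂ = 1.01 − 0.02·13.2006 = 0.745988

0.745988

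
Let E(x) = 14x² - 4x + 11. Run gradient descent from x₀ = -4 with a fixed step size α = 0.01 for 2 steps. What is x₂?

E′(x) = 28x - 4
x₁ = -4 − 0.01·(-116) = -2.84
x₂ = -2.84 − 0.01·(-83.52) = -2.0048

-2.0048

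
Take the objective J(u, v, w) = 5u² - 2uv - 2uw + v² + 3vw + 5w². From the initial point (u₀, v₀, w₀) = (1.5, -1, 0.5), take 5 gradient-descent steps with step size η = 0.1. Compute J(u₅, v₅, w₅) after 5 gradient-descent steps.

∇J = (10u - 2v - 2w, -2u + 2v + 3w, -2u + 3v + 10w)
Step 1: at (1.5, -1, 0.5), ∇J = (16, -3.5, -1) → (1.5, -1, 0.5) − 0.1·(16, -3.5, -1) = (-0.1, -0.65, 0.6)
Step 2: at (-0.1, -0.65, 0.6), ∇J = (-0.9, 0.7, 4.25) → (-0.1, -0.65, 0.6) − 0.1·(-0.9, 0.7, 4.25) = (-0.01, -0.72, 0.175)
Step 3: at (-0.01, -0.72, 0.175), ∇J = (0.99, -0.895, -0.39) → (-0.01, -0.72, 0.175) − 0.1·(0.99, -0.895, -0.39) = (-0.109, -0.6305, 0.214)
Step 4: at (-0.109, -0.6305, 0.214), ∇J = (-0.257, -0.401, 0.4665) → (-0.109, -0.6305, 0.214) − 0.1·(-0.257, -0.401, 0.4665) = (-0.0833, -0.5904, 0.16735)
Step 5: at (-0.0833, -0.5904, 0.16735), ∇J = (0.0131, -0.51215, 0.0689) → (-0.0833, -0.5904, 0.16735) − 0.1·(0.0131, -0.51215, 0.0689) = (-0.08461, -0.539185, 0.16046)
J(-0.08461, -0.539185, 0.16046) = 0.131611062925

0.131611062925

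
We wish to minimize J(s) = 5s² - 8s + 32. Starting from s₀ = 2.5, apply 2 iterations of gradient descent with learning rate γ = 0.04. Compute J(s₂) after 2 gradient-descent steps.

30.67272

J′(s) = 10s - 8
s₁ = 2.5 − 0.04·17 = 1.82
s₂ = 1.82 − 0.04·10.2 = 1.412
J(1.412) = 30.67272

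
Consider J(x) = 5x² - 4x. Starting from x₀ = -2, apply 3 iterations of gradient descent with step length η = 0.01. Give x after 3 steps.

J′(x) = 10x - 4
x₁ = -2 − 0.01·(-24) = -1.76
x₂ = -1.76 − 0.01·(-21.6) = -1.544
x₃ = -1.544 − 0.01·(-19.44) = -1.3496

-1.3496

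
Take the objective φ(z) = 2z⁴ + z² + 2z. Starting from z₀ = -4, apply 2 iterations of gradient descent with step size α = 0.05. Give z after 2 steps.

φ′(z) = 8z³ + 2z + 2
Step 1: φ′(-4) = -518; z₁ = -4 − 0.05·(-518) = 21.9
Step 2: φ′(21.9) = 84073.472; z₂ = 21.9 − 0.05·84073.472 = -4181.7736

-4181.7736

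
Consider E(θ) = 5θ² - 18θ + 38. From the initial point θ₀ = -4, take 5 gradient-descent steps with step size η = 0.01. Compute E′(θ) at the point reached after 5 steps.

-34.24842

E′(θ) = 10θ - 18
θ₁ = -4 − 0.01·(-58) = -3.42
θ₂ = -3.42 − 0.01·(-52.2) = -2.898
θ₃ = -2.898 − 0.01·(-46.98) = -2.4282
θ₄ = -2.4282 − 0.01·(-42.282) = -2.00538
θ₅ = -2.00538 − 0.01·(-38.0538) = -1.624842
E′(θ) at (-1.624842) = -34.24842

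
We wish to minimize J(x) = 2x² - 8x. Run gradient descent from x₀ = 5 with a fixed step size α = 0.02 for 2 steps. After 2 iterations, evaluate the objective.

4.89507328

J′(x) = 4x - 8
Step 1: J′(5) = 12; x₁ = 5 − 0.02·12 = 4.76
Step 2: J′(4.76) = 11.04; x₂ = 4.76 − 0.02·11.04 = 4.5392
J(4.5392) = 4.89507328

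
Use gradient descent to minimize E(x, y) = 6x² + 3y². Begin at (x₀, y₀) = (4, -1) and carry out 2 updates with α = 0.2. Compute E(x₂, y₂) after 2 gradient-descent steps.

∇E = (12x, 6y)
(x₁, y₁) = (4, -1) − 0.2·(48, -6) = (-5.6, 0.2)
(x₂, y₂) = (-5.6, 0.2) − 0.2·(-67.2, 1.2) = (7.84, -0.04)
E(7.84, -0.04) = 368.7984

368.7984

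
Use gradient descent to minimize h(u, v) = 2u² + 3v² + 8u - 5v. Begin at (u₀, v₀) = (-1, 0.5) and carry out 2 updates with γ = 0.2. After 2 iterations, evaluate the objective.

∇h = (4u + 8, 6v - 5)
Step 1: at (-1, 0.5), ∇h = (4, -2) → (-1, 0.5) − 0.2·(4, -2) = (-1.8, 0.9)
Step 2: at (-1.8, 0.9), ∇h = (0.8, 0.4) → (-1.8, 0.9) − 0.2·(0.8, 0.4) = (-1.96, 0.82)
h(-1.96, 0.82) = -10.0796

-10.0796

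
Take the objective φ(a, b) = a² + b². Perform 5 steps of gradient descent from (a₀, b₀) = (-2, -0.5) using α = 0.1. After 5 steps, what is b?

-0.16384

∇φ = (2a, 2b)
Step 1: at (-2, -0.5), ∇φ = (-4, -1) → (-2, -0.5) − 0.1·(-4, -1) = (-1.6, -0.4)
Step 2: at (-1.6, -0.4), ∇φ = (-3.2, -0.8) → (-1.6, -0.4) − 0.1·(-3.2, -0.8) = (-1.28, -0.32)
Step 3: at (-1.28, -0.32), ∇φ = (-2.56, -0.64) → (-1.28, -0.32) − 0.1·(-2.56, -0.64) = (-1.024, -0.256)
Step 4: at (-1.024, -0.256), ∇φ = (-2.048, -0.512) → (-1.024, -0.256) − 0.1·(-2.048, -0.512) = (-0.8192, -0.2048)
Step 5: at (-0.8192, -0.2048), ∇φ = (-1.6384, -0.4096) → (-0.8192, -0.2048) − 0.1·(-1.6384, -0.4096) = (-0.65536, -0.16384)
b = -0.16384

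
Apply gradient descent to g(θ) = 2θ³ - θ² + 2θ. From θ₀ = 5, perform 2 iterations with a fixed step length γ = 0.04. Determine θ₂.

-0.925376

g′(θ) = 6θ² - 2θ + 2
Step 1: g′(5) = 142; θ₁ = 5 − 0.04·142 = -0.68
Step 2: g′(-0.68) = 6.1344; θ₂ = -0.68 − 0.04·6.1344 = -0.925376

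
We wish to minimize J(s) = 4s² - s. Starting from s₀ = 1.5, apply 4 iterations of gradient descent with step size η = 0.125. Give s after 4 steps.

0.125

J′(s) = 8s - 1
s₁ = 1.5 − 0.125·11 = 0.125
s₂ = 0.125 − 0.125·0 = 0.125
s₃ = 0.125 − 0.125·0 = 0.125
s₄ = 0.125 − 0.125·0 = 0.125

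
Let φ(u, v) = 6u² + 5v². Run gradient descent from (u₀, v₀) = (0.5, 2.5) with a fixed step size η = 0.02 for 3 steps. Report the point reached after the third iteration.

∇φ = (12u, 10v)
(u₁, v₁) = (0.5, 2.5) − 0.02·(6, 25) = (0.38, 2)
(u₂, v₂) = (0.38, 2) − 0.02·(4.56, 20) = (0.2888, 1.6)
(u₃, v₃) = (0.2888, 1.6) − 0.02·(3.4656, 16) = (0.219488, 1.28)

(0.219488, 1.28)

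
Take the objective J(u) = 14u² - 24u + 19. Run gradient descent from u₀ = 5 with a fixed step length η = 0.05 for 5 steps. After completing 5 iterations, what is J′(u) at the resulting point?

J′(u) = 28u - 24
Step 1: J′(5) = 116; u₁ = 5 − 0.05·116 = -0.8
Step 2: J′(-0.8) = -46.4; u₂ = -0.8 − 0.05·(-46.4) = 1.52
Step 3: J′(1.52) = 18.56; u₃ = 1.52 − 0.05·18.56 = 0.592
Step 4: J′(0.592) = -7.424; u₄ = 0.592 − 0.05·(-7.424) = 0.9632
Step 5: J′(0.9632) = 2.9696; u₅ = 0.9632 − 0.05·2.9696 = 0.81472
J′(u) at (0.81472) = -1.18784

-1.18784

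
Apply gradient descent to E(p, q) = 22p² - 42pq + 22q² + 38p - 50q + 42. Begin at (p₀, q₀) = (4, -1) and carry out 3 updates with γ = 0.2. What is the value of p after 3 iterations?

∇E = (44p - 42q + 38, -42p + 44q - 50)
Step 1: at (4, -1), ∇E = (256, -262) → (4, -1) − 0.2·(256, -262) = (-47.2, 51.4)
Step 2: at (-47.2, 51.4), ∇E = (-4197.6, 4194) → (-47.2, 51.4) − 0.2·(-4197.6, 4194) = (792.32, -787.4)
Step 3: at (792.32, -787.4), ∇E = (67970.88, -67973.04) → (792.32, -787.4) − 0.2·(67970.88, -67973.04) = (-12801.856, 12807.208)
p = -12801.856

-12801.856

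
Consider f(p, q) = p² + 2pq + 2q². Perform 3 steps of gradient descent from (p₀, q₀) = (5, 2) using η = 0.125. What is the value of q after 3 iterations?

∇f = (2p + 2q, 2p + 4q)
(p₁, q₁) = (5, 2) − 0.125·(14, 18) = (3.25, -0.25)
(p₂, q₂) = (3.25, -0.25) − 0.125·(6, 5.5) = (2.5, -0.9375)
(p₃, q₃) = (2.5, -0.9375) − 0.125·(3.125, 1.25) = (2.109375, -1.09375)
q = -1.09375

-1.09375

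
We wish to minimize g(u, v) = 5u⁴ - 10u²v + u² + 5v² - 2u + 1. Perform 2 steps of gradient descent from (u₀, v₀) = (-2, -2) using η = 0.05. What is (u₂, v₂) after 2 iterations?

(-1073.057, 53.545)

∇g = (20u³ - 20uv + 2u - 2, -10u² + 10v)
Step 1: at (-2, -2), ∇g = (-246, -60) → (-2, -2) − 0.05·(-246, -60) = (10.3, 1)
Step 2: at (10.3, 1), ∇g = (21667.14, -1050.9) → (10.3, 1) − 0.05·(21667.14, -1050.9) = (-1073.057, 53.545)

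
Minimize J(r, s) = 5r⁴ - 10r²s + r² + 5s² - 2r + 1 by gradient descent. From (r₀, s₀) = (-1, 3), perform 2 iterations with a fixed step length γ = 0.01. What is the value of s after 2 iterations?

∇J = (20r³ - 20rs + 2r - 2, -10r² + 10s)
(r₁, s₁) = (-1, 3) − 0.01·(36, 20) = (-1.36, 2.8)
(r₂, s₂) = (-1.36, 2.8) − 0.01·(21.13088, 9.504) = (-1.5713088, 2.70496)
s = 2.70496

2.70496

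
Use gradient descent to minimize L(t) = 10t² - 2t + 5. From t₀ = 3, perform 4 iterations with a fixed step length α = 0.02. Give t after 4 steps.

0.47584

L′(t) = 20t - 2
t₁ = 3 − 0.02·58 = 1.84
t₂ = 1.84 − 0.02·34.8 = 1.144
t₃ = 1.144 − 0.02·20.88 = 0.7264
t₄ = 0.7264 − 0.02·12.528 = 0.47584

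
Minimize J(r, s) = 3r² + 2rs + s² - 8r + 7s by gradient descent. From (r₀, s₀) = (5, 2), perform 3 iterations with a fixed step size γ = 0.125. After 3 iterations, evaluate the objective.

∇J = (6r + 2s - 8, 2r + 2s + 7)
Step 1: at (5, 2), ∇J = (26, 21) → (5, 2) − 0.125·(26, 21) = (1.75, -0.625)
Step 2: at (1.75, -0.625), ∇J = (1.25, 9.25) → (1.75, -0.625) − 0.125·(1.25, 9.25) = (1.59375, -1.78125)
Step 3: at (1.59375, -1.78125), ∇J = (-2, 6.625) → (1.59375, -1.78125) − 0.125·(-2, 6.625) = (1.84375, -2.609375)
J(1.84375, -2.609375) = -25.630615234375

-25.630615234375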